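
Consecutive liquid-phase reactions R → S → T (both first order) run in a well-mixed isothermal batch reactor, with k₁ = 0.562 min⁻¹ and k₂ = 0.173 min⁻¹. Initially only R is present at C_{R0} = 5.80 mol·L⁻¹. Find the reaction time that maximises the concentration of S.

For first-order series the maximum of C_S occurs at t_opt = ln(k₂/k₁)/(k₂−k₁).
= ln(0.173/0.562)/(0.173−0.562) = ln(0.3078)/-0.3890 = -1.178/-0.3890 = 3.03 min.

3.03 min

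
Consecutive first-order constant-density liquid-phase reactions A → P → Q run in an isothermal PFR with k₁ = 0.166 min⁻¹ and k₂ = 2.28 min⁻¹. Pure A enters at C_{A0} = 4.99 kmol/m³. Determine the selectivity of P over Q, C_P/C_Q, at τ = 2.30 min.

0.201

The intermediate concentration in a first-order A→B→C sequence is C_P = k₁C_{A0}(e^(−k₁τ) − e^(−k₂τ))/(k₂−k₁).
e^(−k₁τ) = e^(−0.166×2.30) = e^(−0.3818) = 0.6826; e^(−k₂τ) = e^(−5.244) = 0.005279.
C_P = 0.166×4.99/(2.28−0.166) × (0.6826−0.005279) = 0.3918×0.6774 = 0.2654 kmol/m³.
C_A = C_{A0}e^(−k₁τ) = 3.406 kmol/m³, so C_Q = C_{A0}−C_A−C_P = 1.318 kmol/m³; C_P/C_Q = 0.201.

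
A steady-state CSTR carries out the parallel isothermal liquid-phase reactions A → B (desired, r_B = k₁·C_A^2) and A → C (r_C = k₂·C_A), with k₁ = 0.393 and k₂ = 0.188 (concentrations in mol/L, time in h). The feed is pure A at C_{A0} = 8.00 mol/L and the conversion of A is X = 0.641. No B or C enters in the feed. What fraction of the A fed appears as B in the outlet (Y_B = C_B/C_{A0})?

0.549

Exit C_A = C_{A0}(1−X) = 8.00×0.359 = 2.872 mol/L.
Rates in a CSTR are evaluated at the outlet concentration: r_B = 0.393×2.872^2 = 3.242, r_C = 0.188×2.872 = 0.5399.
Fraction of consumed A going to B: r_B/(r_B+r_C) = 0.8572.
C_B = 0.8572·C_{A0}·X = 0.8572×8.00×0.641 = 4.40 mol/L; Y_B = C_B/C_{A0} = 0.549.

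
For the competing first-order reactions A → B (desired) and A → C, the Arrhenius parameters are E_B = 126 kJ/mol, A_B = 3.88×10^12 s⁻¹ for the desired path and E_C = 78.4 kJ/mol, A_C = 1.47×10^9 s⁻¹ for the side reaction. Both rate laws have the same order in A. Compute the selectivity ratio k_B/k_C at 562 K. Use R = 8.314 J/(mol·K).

Since both paths have the same order in A, the concentration cancels and S_{B/C} = k_B/k_C = (A_B/A_C)·exp[(E_C−E_B)/(RT)].
(E_C−E_B)/(RT) = (78.4−126)×10³/(8.314×562) = -47600/4672 = -10.19.
k_B/k_C = (3.88×10^12/1.47×10^9)·exp(-10.19) = 2639 × 3.764×10^-5 = 0.0994.

0.0994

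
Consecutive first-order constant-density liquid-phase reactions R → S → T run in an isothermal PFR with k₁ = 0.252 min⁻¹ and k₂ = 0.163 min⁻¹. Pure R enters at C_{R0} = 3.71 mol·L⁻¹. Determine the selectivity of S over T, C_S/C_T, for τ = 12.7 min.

For first-order series with pure R initially, C_S(τ) = k₁C_{R0}/(k₂−k₁)·(e^(−k₁τ) − e^(−k₂τ)).
e^(−k₁τ) = e^(−0.252×12.7) = e^(−3.200) = 0.04075; e^(−k₂τ) = e^(−2.070) = 0.1262.
C_S = 0.252×3.71/(0.163−0.252) × (0.04075−0.1262) = (-10.50)×(-0.08543) = 0.8974 mol·L⁻¹.
C_R = C_{R0}e^(−k₁τ) = 0.1512 mol·L⁻¹, so C_T = C_{R0}−C_R−C_S = 2.661 mol·L⁻¹; C_S/C_T = 0.337.

0.337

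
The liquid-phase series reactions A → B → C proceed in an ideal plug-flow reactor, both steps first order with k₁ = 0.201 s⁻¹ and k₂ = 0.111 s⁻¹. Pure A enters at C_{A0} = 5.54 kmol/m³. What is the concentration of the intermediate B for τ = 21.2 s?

For first-order series with pure A initially, C_B(τ) = k₁C_{A0}/(k₂−k₁)·(e^(−k₁τ) − e^(−k₂τ)).
e^(−k₁τ) = e^(−0.201×21.2) = e^(−4.261) = 0.01411; e^(−k₂τ) = e^(−2.353) = 0.09506.
C_B = 0.201×5.54/(0.111−0.201) × (0.01411−0.09506) = (-12.37)×(-0.08096) = 1.002 kmol/m³.

1.00 kmol/m³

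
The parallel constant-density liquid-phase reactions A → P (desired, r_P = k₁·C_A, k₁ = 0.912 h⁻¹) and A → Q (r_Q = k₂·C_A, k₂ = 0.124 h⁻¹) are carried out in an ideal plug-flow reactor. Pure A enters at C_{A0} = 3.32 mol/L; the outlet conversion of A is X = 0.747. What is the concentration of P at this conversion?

C_A = C_{A0}(1−X) = 0.8400 mol/L.
Both paths are first order in A, so the instantaneous fraction to P is constant: dC_P/d(−C_A) = k₁/(k₁+k₂) = 0.8803.
C_P = 0.8803·(C_{A0}−C_A) = 0.8803×2.480 = 2.18 mol/L.

2.18 mol/L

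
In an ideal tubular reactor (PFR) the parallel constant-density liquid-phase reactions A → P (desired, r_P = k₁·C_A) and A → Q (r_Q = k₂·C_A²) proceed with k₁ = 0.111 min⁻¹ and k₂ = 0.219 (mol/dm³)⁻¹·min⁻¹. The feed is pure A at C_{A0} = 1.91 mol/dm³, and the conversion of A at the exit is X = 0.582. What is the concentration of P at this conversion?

0.312 mol/dm³

C_A = C_{A0}(1−X) = 0.7984 mol/dm³.
Along a PFR/batch, dC_P/dC_A = −r_P/(r_P+r_Q) = −k₁/(k₁+k₂·C_A).
Integrating from C_{A0} to C_A: C_P = (0.111/0.219)·ln[(0.111+0.219·1.91)/(0.111+0.219·0.798)] = 0.5068·ln(0.5293/0.2858) = 0.3123 mol/dm³.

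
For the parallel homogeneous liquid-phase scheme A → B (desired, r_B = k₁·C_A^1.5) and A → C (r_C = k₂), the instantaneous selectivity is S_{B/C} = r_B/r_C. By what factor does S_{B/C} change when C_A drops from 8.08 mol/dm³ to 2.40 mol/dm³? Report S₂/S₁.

0.162

S_{B/C} = (k₁/k₂)·C_A^1.5, so S₂/S₁ = (C_{A,2}/C_{A,1})^1.5.
= (2.40/8.08)^1.5 = (0.2970)^1.5 = 0.162.
Selectivity toward B falls as C_A falls — high-concentration operation is favoured.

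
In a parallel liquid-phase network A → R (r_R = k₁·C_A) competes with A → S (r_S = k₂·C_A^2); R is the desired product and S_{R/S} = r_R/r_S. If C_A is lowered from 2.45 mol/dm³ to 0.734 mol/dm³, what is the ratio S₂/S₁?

S_{R/S} = (k₁/k₂)·C_A⁻¹, so S₂/S₁ = (C_{A,2}/C_{A,1})⁻¹.
= 2.45/0.734 = 3.34.

3.34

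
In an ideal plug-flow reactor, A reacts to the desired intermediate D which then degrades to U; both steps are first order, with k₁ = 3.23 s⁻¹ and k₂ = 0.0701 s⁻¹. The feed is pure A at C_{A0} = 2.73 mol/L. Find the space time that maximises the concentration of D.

1.21 s

Setting dC_D/dτ = 0 gives τ_opt = ln(k₂/k₁)/(k₂−k₁).
= ln(0.0701/3.23)/(0.0701−3.23) = ln(0.02170)/-3.160 = -3.830/-3.160 = 1.21 s.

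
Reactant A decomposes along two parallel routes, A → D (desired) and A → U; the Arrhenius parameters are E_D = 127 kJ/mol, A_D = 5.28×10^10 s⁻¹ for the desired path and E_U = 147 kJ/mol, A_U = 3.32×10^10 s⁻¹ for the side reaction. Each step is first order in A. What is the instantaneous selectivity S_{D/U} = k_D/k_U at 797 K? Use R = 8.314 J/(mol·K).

Since both paths have the same order in A, the concentration cancels and S_{D/U} = k_D/k_U = (A_D/A_U)·exp[(E_U−E_D)/(RT)].
(E_U−E_D)/(RT) = (147−127)×10³/(8.314×797) = 20000/6626 = 3.018.
k_D/k_U = (5.28×10^10/3.32×10^10)·exp(3.018) = 1.590 × 20.46 = 32.5.

32.5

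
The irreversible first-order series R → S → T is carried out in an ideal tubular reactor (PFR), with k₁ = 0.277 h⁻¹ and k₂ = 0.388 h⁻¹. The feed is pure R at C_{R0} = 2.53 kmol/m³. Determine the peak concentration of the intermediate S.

0.779 kmol/m³

Evaluating C_S at τ_opt = ln(k₂/k₁)/(k₂−k₁) gives C_{S,max}/C_{R0} = (k₁/k₂)^[k₂/(k₂−k₁)].
= (0.277/0.388)^(0.388/(0.388−0.277)) = (0.7139)^(3.495) = 0.3079.
C_{S,max} = 0.3079×2.53 = 0.779 kmol/m³.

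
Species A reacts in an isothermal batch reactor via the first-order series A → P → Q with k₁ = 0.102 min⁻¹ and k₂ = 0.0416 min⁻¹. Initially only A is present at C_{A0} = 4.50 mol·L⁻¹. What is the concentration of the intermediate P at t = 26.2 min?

2.03 mol·L⁻¹

The intermediate concentration in a first-order A→B→C sequence is C_P = k₁C_{A0}(e^(−k₁t) − e^(−k₂t))/(k₂−k₁).
e^(−k₁t) = e^(−0.102×26.2) = e^(−2.672) = 0.06909; e^(−k₂t) = e^(−1.090) = 0.3362.
C_P = 0.102×4.50/(0.0416−0.102) × (0.06909−0.3362) = (-7.599)×(-0.2672) = 2.030 mol·L⁻¹.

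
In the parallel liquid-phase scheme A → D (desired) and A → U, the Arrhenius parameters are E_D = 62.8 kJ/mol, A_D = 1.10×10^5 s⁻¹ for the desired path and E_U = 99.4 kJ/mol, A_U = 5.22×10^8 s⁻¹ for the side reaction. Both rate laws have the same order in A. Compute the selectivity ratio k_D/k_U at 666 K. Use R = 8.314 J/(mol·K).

0.156

With equal orders, S_{D/U} = k_D/k_U = (A_D/A_U)·exp[(E_U−E_D)/(RT)].
(E_U−E_D)/(RT) = (99.4−62.8)×10³/(8.314×666) = 36600/5537 = 6.610.
k_D/k_U = (1.10×10^5/5.22×10^8)·exp(6.610) = 2.107×10^-4 × 742.4 = 0.156.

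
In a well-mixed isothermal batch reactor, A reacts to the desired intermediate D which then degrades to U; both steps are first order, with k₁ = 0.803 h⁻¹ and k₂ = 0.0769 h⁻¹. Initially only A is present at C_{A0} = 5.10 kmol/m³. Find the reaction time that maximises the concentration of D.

The intermediate peaks when r₁ = r₂, i.e. k₁e^(−k₁t) = k₂e^(−k₂t), giving t_opt = ln(k₂/k₁)/(k₂−k₁).
= ln(0.0769/0.803)/(0.0769−0.803) = ln(0.09577)/-0.7261 = -2.346/-0.7261 = 3.23 h.

3.23 h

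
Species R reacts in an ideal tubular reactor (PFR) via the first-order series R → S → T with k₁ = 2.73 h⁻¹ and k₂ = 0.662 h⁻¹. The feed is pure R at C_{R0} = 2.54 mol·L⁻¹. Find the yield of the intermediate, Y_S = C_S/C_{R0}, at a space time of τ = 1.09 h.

0.574

For first-order series with pure R initially, C_S(τ) = k₁C_{R0}/(k₂−k₁)·(e^(−k₁τ) − e^(−k₂τ)).
e^(−k₁τ) = e^(−2.73×1.09) = e^(−2.976) = 0.05101; e^(−k₂τ) = e^(−0.7216) = 0.4860.
C_S = 2.73×2.54/(0.662−2.73) × (0.05101−0.4860) = (-3.353)×(-0.4350) = 1.459 mol·L⁻¹.
Y_S = C_S/C_{R0} = 1.459/2.54 = 0.574.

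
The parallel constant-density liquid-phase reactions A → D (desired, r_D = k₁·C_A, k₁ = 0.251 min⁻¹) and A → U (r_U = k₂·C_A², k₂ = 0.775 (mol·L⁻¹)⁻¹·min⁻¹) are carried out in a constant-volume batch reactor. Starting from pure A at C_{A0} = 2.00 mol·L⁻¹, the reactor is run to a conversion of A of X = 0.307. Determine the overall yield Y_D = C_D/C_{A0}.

0.0497

C_A = C_{A0}(1−X) = 1.386 mol·L⁻¹.
Along a PFR/batch, dC_D/dC_A = −r_D/(r_D+r_U) = −k₁/(k₁+k₂·C_A).
Integrating from C_{A0} to C_A: C_D = (0.251/0.775)·ln[(0.251+0.775·2.00)/(0.251+0.775·1.39)] = 0.3239·ln(1.801/1.325) = 0.09937 mol·L⁻¹.
Y_D = C_D/C_{A0} = 0.09937/2.00 = 0.0497.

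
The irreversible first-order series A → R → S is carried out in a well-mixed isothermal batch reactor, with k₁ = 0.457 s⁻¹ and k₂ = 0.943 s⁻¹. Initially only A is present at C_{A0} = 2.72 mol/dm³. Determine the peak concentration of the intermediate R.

At the optimum, C_{R,max}/C_{A0} = (k₁/k₂)^[k₂/(k₂−k₁)].
= (0.457/0.943)^(0.943/(0.943−0.457)) = (0.4846)^(1.940) = 0.2452.
C_{R,max} = 0.2452×2.72 = 0.667 mol/dm³.

0.667 mol/dm³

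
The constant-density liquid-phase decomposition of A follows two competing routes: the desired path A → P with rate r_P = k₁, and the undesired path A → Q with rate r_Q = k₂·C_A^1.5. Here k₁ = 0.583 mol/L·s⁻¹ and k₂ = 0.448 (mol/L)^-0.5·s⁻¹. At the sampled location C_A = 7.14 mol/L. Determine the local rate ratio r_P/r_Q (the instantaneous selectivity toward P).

S_{P/Q} = r_P/r_Q = (k₁)/(k₂·C_A^1.5) = (k₁/k₂)·C_A^-1.5.
= (0.583) / (0.448×7.140^1.5) = 0.5830/8.547 = 0.0682.
The undesired path is higher order in A, so low C_A (CSTR or dilute feed) favours P.

0.0682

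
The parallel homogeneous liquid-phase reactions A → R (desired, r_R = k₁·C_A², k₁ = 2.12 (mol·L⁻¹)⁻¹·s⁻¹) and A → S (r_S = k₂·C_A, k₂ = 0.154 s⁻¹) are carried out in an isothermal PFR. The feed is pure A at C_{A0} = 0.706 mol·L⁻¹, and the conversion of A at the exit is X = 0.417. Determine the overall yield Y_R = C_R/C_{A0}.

0.368

C_A = C_{A0}(1−X) = 0.4116 mol·L⁻¹.
Along a PFR/batch, dC_S/dC_A = −r_S/(r_R+r_S) = −k₂/(k₂+k₁·C_A).
Integrating from C_{A0} to C_A: C_S = (0.154/2.12)·ln[(0.154+2.12·0.706)/(0.154+2.12·0.412)] = 0.07264·ln(1.651/1.027) = 0.03450 mol·L⁻¹.
Then C_R = (C_{A0}−C_A) − C_S = 0.2944 − 0.03450 = 0.2599 mol·L⁻¹.
Y_R = C_R/C_{A0} = 0.2599/0.706 = 0.368.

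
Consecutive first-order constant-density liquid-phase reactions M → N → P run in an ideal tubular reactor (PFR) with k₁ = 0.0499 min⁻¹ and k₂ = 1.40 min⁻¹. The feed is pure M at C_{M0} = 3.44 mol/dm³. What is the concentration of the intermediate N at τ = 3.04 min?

0.107 mol/dm³

Solving the coupled first-order balances gives C_N(τ) = [k₁/(k₂−k₁)]·C_{M0}·(e^(−k₁τ) − e^(−k₂τ)).
e^(−k₁τ) = e^(−0.0499×3.04) = e^(−0.1517) = 0.8592; e^(−k₂τ) = e^(−4.256) = 0.01418.
C_N = 0.0499×3.44/(1.40−0.0499) × (0.8592−0.01418) = 0.1271×0.8451 = 0.1074 mol/dm³.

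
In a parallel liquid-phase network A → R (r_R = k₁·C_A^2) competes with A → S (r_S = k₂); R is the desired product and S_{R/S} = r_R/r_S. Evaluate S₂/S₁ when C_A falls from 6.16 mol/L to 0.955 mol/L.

0.0240

S_{R/S} = (k₁/k₂)·C_A^2, so S₂/S₁ = (C_{A,2}/C_{A,1})^2.
= (0.955/6.16)^2 = (0.1550)^2 = 0.0240.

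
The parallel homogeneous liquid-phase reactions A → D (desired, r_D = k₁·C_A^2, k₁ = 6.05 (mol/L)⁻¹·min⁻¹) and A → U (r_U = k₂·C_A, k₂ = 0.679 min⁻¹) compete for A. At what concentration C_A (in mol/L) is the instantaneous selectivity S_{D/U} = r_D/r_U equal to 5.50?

0.617 mol/L

S_{D/U} = (k₁/k₂)·C_A ⇒ C_A = S·k₂/k₁.
= 5.50×0.679/6.05 = 0.617 mol/L.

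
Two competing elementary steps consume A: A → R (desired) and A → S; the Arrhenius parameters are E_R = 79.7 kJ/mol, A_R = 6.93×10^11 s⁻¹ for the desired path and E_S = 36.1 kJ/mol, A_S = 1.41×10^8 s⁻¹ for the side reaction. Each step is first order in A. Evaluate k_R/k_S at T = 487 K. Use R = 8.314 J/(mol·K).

0.103

k_R/k_S = (A_R/A_S)·exp[−(E_R−E_S)/(RT)] = (A_R/A_S)·exp[(E_S−E_R)/(RT)].
(E_S−E_R)/(RT) = (36.1−79.7)×10³/(8.314×487) = -43600/4049 = -10.77.
k_R/k_S = (6.93×10^11/1.41×10^8)·exp(-10.77) = 4915 × 2.106×10^-5 = 0.103.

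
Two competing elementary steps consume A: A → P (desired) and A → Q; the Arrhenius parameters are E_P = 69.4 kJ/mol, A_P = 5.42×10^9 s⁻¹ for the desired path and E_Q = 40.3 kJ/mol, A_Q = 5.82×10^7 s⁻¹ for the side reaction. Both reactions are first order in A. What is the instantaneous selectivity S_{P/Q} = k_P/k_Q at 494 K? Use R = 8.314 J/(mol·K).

With equal orders, S_{P/Q} = k_P/k_Q = (A_P/A_Q)·exp[(E_Q−E_P)/(RT)].
(E_Q−E_P)/(RT) = (40.3−69.4)×10³/(8.314×494) = -29100/4107 = -7.085.
k_P/k_Q = (5.42×10^9/5.82×10^7)·exp(-7.085) = 93.13 × 8.374×10^-4 = 0.0780.
Since E_P > E_Q, raising the temperature improves selectivity toward P.

0.0780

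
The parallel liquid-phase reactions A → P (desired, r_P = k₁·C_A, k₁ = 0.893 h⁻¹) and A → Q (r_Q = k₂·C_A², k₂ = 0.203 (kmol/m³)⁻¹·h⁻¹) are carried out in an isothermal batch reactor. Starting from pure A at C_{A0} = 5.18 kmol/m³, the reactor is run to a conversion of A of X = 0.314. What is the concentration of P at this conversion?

C_A = C_{A0}(1−X) = 3.553 kmol/m³.
Along a PFR/batch, dC_P/dC_A = −r_P/(r_P+r_Q) = −k₁/(k₁+k₂·C_A).
Integrating from C_{A0} to C_A: C_P = (0.893/0.203)·ln[(0.893+0.203·5.18)/(0.893+0.203·3.55)] = 4.399·ln(1.945/1.614) = 0.8186 kmol/m³.

0.819 kmol/m³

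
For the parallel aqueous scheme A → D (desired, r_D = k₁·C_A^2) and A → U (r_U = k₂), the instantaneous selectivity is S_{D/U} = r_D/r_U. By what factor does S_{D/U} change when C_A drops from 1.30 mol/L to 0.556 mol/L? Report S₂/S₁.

0.183

S_{D/U} = (k₁/k₂)·C_A^2, so S₂/S₁ = (C_{A,2}/C_{A,1})^2.
= (0.556/1.30)^2 = (0.4277)^2 = 0.183.
Selectivity toward D falls as C_A falls — high-concentration operation is favoured.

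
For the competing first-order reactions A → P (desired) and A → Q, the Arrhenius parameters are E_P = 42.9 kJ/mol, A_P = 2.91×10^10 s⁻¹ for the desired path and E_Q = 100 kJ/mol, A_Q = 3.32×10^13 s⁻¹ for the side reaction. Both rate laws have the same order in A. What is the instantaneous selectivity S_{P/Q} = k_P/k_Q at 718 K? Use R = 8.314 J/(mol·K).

12.5

Since both paths have the same order in A, the concentration cancels and S_{P/Q} = k_P/k_Q = (A_P/A_Q)·exp[(E_Q−E_P)/(RT)].
(E_Q−E_P)/(RT) = (100−42.9)×10³/(8.314×718) = 57100/5969 = 9.565.
k_P/k_Q = (2.91×10^10/3.32×10^13)·exp(9.565) = 8.765×10^-4 × 14262 = 12.5.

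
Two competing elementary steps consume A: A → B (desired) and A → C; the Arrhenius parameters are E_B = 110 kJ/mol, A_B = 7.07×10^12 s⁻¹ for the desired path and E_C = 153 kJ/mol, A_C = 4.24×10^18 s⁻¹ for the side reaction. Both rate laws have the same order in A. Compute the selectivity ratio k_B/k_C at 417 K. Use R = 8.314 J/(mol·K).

k_B/k_C = (A_B/A_C)·exp[−(E_B−E_C)/(RT)] = (A_B/A_C)·exp[(E_C−E_B)/(RT)].
(E_C−E_B)/(RT) = (153−110)×10³/(8.314×417) = 43000/3467 = 12.40.
k_B/k_C = (7.07×10^12/4.24×10^18)·exp(12.40) = 1.667×10^-6 × 2.435×10^5 = 0.406.

0.406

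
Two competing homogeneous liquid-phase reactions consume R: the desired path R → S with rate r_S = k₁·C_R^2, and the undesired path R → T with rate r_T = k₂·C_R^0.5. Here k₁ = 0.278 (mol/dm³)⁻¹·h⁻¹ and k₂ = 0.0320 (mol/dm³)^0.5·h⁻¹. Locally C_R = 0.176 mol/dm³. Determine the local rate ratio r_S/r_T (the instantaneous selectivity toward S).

0.641

S_{S/T} = r_S/r_T = (k₁·C_R^2)/(k₂·C_R^0.5) = (k₁/k₂)·C_R^1.5.
= (0.278×0.1760^2) / (0.0320×0.1760^0.5) = 0.008611/0.01342 = 0.641.
Since the desired path is higher order in R, keeping C_R high (PFR or concentrated feed) favours S.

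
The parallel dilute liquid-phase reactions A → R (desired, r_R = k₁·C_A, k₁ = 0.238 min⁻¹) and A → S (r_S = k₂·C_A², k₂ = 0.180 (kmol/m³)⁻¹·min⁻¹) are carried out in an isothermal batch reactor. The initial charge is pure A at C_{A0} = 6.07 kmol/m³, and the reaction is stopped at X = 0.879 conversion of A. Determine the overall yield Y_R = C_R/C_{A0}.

C_A = C_{A0}(1−X) = 0.7345 kmol/m³.
Along a PFR/batch, dC_R/dC_A = −r_R/(r_R+r_S) = −k₁/(k₁+k₂·C_A).
Integrating from C_{A0} to C_A: C_R = (0.238/0.180)·ln[(0.238+0.180·6.07)/(0.238+0.180·0.734)] = 1.322·ln(1.331/0.3702) = 1.692 kmol/m³.
Y_R = C_R/C_{A0} = 1.692/6.07 = 0.279.

0.279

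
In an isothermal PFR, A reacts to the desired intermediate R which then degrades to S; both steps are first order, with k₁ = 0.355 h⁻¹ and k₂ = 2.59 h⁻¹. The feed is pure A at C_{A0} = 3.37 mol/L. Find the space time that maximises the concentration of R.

0.889 h

For first-order series the maximum of C_R occurs at τ_opt = ln(k₂/k₁)/(k₂−k₁).
= ln(2.59/0.355)/(2.59−0.355) = ln(7.296)/2.235 = 1.987/2.235 = 0.889 h.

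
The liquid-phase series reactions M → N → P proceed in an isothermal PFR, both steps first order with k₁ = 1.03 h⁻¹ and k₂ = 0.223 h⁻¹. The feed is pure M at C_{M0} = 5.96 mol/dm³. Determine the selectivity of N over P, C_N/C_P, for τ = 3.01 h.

For first-order series with pure M initially, C_N(τ) = k₁C_{M0}/(k₂−k₁)·(e^(−k₁τ) − e^(−k₂τ)).
e^(−k₁τ) = e^(−1.03×3.01) = e^(−3.100) = 0.04504; e^(−k₂τ) = e^(−0.6712) = 0.5111.
C_N = 1.03×5.96/(0.223−1.03) × (0.04504−0.5111) = (-7.607)×(-0.4660) = 3.545 mol/dm³.
C_M = C_{M0}e^(−k₁τ) = 0.2684 mol/dm³, so C_P = C_{M0}−C_M−C_N = 2.146 mol/dm³; C_N/C_P = 1.65.

1.65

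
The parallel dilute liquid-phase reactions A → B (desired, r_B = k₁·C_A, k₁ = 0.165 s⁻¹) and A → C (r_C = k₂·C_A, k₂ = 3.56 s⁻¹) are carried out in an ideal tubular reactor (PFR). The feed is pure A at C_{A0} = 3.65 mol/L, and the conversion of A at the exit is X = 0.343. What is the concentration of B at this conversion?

0.0555 mol/L

C_A = C_{A0}(1−X) = 2.398 mol/L.
Both paths are first order in A, so the instantaneous fraction to B is constant: dC_B/d(−C_A) = k₁/(k₁+k₂) = 0.04430.
C_B = 0.04430·(C_{A0}−C_A) = 0.04430×1.252 = 0.0555 mol/L.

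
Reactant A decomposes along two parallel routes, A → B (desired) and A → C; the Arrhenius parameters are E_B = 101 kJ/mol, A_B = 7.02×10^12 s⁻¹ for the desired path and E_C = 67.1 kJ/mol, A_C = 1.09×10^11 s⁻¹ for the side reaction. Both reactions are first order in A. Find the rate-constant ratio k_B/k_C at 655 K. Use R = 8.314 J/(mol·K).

k_B/k_C = (A_B/A_C)·exp[−(E_B−E_C)/(RT)] = (A_B/A_C)·exp[(E_C−E_B)/(RT)].
(E_C−E_B)/(RT) = (67.1−101)×10³/(8.314×655) = -33900/5446 = -6.225.
k_B/k_C = (7.02×10^12/1.09×10^11)·exp(-6.225) = 64.40 × 0.001979 = 0.127.
Since E_B > E_C, raising the temperature improves selectivity toward B.

0.127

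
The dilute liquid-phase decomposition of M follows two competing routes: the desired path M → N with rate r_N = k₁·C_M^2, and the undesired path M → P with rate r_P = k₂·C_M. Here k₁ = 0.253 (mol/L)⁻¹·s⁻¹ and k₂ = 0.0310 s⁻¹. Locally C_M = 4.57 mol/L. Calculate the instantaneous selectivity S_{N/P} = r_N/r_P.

37.3

S_{N/P} = r_N/r_P = (k₁·C_M^2)/(k₂·C_M) = (k₁/k₂)·C_M.
= (0.253×4.570^2) / (0.0310×4.570) = 5.284/0.1417 = 37.3.
Since the desired path is higher order in M, keeping C_M high (PFR or concentrated feed) favours N.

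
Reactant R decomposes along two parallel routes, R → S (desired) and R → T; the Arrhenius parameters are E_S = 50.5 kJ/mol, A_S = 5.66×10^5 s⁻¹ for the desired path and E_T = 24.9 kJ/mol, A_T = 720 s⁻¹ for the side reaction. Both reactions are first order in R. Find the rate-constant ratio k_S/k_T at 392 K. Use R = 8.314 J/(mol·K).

Since both paths have the same order in R, the concentration cancels and S_{S/T} = k_S/k_T = (A_S/A_T)·exp[(E_T−E_S)/(RT)].
(E_T−E_S)/(RT) = (24.9−50.5)×10³/(8.314×392) = -25600/3259 = -7.855.
k_S/k_T = (5.66×10^5/720)·exp(-7.855) = 786.1 × 3.878×10^-4 = 0.305.

0.305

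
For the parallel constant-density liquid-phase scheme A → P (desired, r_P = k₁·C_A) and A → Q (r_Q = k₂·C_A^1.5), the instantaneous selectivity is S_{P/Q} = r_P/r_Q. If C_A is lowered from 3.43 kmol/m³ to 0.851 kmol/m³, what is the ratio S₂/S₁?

S_{P/Q} = (k₁/k₂)·C_A^-0.5, so S₂/S₁ = (C_{A,2}/C_{A,1})^-0.5.
= (0.851/3.43)^(-0.5) = (0.2481)^(-0.5) = 2.01.
Selectivity toward P rises as C_A falls — low-concentration operation is favoured.

2.01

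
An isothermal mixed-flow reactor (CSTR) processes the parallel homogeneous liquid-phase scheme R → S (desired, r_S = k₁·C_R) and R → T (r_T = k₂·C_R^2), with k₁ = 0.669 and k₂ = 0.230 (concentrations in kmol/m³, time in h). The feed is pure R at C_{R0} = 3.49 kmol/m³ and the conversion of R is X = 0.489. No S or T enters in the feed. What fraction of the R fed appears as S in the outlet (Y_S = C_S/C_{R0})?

0.303

Exit C_R = C_{R0}(1−X) = 3.49×0.511 = 1.783 kmol/m³.
In a CSTR the entire volume is at exit conditions, so r_S = 0.669×1.783 = 1.193 and r_T = 0.230×1.783^2 = 0.7315.
Fraction of consumed R going to S: r_S/(r_S+r_T) = 0.6199.
C_S = 0.6199·C_{R0}·X = 0.6199×3.49×0.489 = 1.06 kmol/m³; Y_S = C_S/C_{R0} = 0.303.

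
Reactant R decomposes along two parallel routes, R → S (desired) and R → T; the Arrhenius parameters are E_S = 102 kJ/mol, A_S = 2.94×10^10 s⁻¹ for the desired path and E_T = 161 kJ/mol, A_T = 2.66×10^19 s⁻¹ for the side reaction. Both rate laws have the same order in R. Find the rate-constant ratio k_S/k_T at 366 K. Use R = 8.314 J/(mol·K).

k_S/k_T = (A_S/A_T)·exp[−(E_S−E_T)/(RT)] = (A_S/A_T)·exp[(E_T−E_S)/(RT)].
(E_T−E_S)/(RT) = (161−102)×10³/(8.314×366) = 59000/3043 = 19.39.
k_S/k_T = (2.94×10^10/2.66×10^19)·exp(19.39) = 1.105×10^-9 × 2.634×10^8 = 0.291.
Since E_S < E_T, lowering the temperature improves selectivity toward S.

0.291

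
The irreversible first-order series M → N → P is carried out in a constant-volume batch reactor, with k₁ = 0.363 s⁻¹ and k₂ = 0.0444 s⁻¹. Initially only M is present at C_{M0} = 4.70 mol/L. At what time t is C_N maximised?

The intermediate peaks when r₁ = r₂, i.e. k₁e^(−k₁t) = k₂e^(−k₂t), giving t_opt = ln(k₂/k₁)/(k₂−k₁).
= ln(0.0444/0.363)/(0.0444−0.363) = ln(0.1223)/-0.3186 = -2.101/-0.3186 = 6.59 s.

6.59 s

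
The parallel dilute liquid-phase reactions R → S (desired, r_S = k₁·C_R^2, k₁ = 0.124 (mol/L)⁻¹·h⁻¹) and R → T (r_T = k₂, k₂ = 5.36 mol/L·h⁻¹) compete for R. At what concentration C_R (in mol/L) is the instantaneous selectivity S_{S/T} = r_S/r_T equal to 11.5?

22.3 mol/L

S_{S/T} = (k₁/k₂)·C_R^2 ⇒ C_R = (S·k₂/k₁)^(0.5).
= (11.5×5.36/0.124)^(0.5) = (497.1)^(0.5) = 22.3 mol/L.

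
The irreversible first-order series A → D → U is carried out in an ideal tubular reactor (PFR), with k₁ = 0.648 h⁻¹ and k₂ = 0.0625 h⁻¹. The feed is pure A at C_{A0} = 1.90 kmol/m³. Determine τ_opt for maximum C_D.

Setting dC_D/dτ = 0 gives τ_opt = ln(k₂/k₁)/(k₂−k₁).
= ln(0.0625/0.648)/(0.0625−0.648) = ln(0.09645)/-0.5855 = -2.339/-0.5855 = 3.99 h.

3.99 h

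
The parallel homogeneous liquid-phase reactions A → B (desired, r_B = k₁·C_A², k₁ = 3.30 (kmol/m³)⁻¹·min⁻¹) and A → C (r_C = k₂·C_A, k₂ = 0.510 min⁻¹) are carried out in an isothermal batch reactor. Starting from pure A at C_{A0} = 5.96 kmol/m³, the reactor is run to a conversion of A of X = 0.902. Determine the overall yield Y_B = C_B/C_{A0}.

0.847

C_A = C_{A0}(1−X) = 0.5841 kmol/m³.
Along a PFR/batch, dC_C/dC_A = −r_C/(r_B+r_C) = −k₂/(k₂+k₁·C_A).
Integrating from C_{A0} to C_A: C_C = (0.510/3.30)·ln[(0.510+3.30·5.96)/(0.510+3.30·0.584)] = 0.1545·ln(20.18/2.437) = 0.3267 kmol/m³.
Then C_B = (C_{A0}−C_A) − C_C = 5.376 − 0.3267 = 5.049 kmol/m³.
Y_B = C_B/C_{A0} = 5.049/5.96 = 0.847.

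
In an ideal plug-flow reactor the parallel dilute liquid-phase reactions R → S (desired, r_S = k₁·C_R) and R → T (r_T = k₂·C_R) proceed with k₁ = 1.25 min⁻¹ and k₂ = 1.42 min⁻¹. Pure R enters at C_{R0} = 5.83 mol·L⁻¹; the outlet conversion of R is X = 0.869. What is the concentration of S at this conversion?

C_R = C_{R0}(1−X) = 0.7637 mol·L⁻¹.
Both paths are first order in R, so the instantaneous fraction to S is constant: dC_S/d(−C_R) = k₁/(k₁+k₂) = 0.4682.
C_S = 0.4682·(C_{R0}−C_R) = 0.4682×5.066 = 2.37 mol·L⁻¹.

2.37 mol·L⁻¹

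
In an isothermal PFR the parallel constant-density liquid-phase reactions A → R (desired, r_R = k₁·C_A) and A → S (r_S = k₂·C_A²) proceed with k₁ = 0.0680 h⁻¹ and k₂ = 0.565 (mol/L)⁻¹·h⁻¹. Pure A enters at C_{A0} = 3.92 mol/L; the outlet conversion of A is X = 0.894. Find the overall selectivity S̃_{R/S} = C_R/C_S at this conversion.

0.0746

C_A = C_{A0}(1−X) = 0.4155 mol/L.
Along a PFR/batch, dC_R/dC_A = −r_R/(r_R+r_S) = −k₁/(k₁+k₂·C_A).
Integrating from C_{A0} to C_A: C_R = (0.0680/0.565)·ln[(0.0680+0.565·3.92)/(0.0680+0.565·0.416)] = 0.1204·ln(2.283/0.3028) = 0.2431 mol/L.
C_S = (C_{A0}−C_A)−C_R = 3.261 mol/L; S̃_{R/S} = 0.2431/3.261 = 0.0746.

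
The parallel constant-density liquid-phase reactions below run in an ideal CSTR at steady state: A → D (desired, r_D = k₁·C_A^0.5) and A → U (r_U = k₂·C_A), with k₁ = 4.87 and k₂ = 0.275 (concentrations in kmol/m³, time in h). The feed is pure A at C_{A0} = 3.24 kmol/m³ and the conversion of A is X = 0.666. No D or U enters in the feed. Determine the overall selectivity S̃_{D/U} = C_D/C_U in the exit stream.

17.0

Exit C_A = C_{A0}(1−X) = 3.24×0.334 = 1.082 kmol/m³.
In a CSTR the entire volume is at exit conditions, so r_D = 4.87×1.082^0.5 = 5.066 and r_U = 0.275×1.082 = 0.2976.
Overall selectivity = C_D/C_U = r_Dτ/(r_Uτ) = r_D/r_U = 17.0.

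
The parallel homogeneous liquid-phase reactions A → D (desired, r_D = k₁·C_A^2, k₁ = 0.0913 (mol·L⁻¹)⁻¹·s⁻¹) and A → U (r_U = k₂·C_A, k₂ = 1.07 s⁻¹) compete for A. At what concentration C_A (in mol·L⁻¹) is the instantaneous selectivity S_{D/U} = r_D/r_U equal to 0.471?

5.52 mol·L⁻¹

S_{D/U} = (k₁/k₂)·C_A ⇒ C_A = S·k₂/k₁.
= 0.471×1.07/0.0913 = 5.52 mol·L⁻¹.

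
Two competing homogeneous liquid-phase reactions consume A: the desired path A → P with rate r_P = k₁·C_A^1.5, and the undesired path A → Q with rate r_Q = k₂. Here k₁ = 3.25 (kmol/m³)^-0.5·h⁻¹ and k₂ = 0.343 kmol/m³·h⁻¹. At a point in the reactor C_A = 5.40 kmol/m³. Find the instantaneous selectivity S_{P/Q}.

119

S_{P/Q} = r_P/r_Q = (k₁·C_A^1.5)/(k₂) = (k₁/k₂)·C_A^1.5.
= (3.25×5.400^1.5) / (0.343) = 40.78/0.3430 = 119.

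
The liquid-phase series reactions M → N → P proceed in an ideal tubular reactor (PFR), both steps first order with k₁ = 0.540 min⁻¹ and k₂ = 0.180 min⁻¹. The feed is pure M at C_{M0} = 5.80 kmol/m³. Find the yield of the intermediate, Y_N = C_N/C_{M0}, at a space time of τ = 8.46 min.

0.312

The intermediate concentration in a first-order A→B→C sequence is C_N = k₁C_{M0}(e^(−k₁τ) − e^(−k₂τ))/(k₂−k₁).
e^(−k₁τ) = e^(−0.540×8.46) = e^(−4.568) = 0.01037; e^(−k₂τ) = e^(−1.523) = 0.2181.
C_N = 0.540×5.80/(0.180−0.540) × (0.01037−0.2181) = (-8.700)×(-0.2077) = 1.807 kmol/m³.
Y_N = C_N/C_{M0} = 1.807/5.80 = 0.312.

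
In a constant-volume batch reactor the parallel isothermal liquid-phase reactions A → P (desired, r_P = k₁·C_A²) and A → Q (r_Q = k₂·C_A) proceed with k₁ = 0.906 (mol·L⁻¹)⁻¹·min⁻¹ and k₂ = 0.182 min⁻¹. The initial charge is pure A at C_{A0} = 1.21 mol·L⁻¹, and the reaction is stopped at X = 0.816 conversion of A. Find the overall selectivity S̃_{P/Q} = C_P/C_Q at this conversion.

3.08

C_A = C_{A0}(1−X) = 0.2226 mol·L⁻¹.
Along a PFR/batch, dC_Q/dC_A = −r_Q/(r_P+r_Q) = −k₂/(k₂+k₁·C_A).
Integrating from C_{A0} to C_A: C_Q = (0.182/0.906)·ln[(0.182+0.906·1.21)/(0.182+0.906·0.223)] = 0.2009·ln(1.278/0.3837) = 0.2417 mol·L⁻¹.
Then C_P = (C_{A0}−C_A) − C_Q = 0.9874 − 0.2417 = 0.7456 mol·L⁻¹.
S̃_{P/Q} = C_P/C_Q = 0.7456/0.2417 = 3.08.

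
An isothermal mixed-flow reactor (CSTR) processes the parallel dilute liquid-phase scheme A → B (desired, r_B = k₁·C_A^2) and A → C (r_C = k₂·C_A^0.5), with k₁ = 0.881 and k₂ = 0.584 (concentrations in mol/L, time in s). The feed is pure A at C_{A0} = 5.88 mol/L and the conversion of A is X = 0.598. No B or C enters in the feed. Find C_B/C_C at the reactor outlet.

Exit C_A = C_{A0}(1−X) = 5.88×0.402 = 2.364 mol/L.
In a CSTR the entire volume is at exit conditions, so r_B = 0.881×2.364^2 = 4.922 and r_C = 0.584×2.364^0.5 = 0.8979.
Overall selectivity = C_B/C_C = r_Bτ/(r_Cτ) = r_B/r_C = 5.48.

5.48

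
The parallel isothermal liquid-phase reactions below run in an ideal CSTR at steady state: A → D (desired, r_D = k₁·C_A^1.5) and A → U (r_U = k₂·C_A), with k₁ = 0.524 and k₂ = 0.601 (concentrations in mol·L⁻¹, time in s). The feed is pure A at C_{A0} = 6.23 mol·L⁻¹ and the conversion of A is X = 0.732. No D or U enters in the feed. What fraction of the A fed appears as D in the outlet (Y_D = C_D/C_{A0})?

Exit C_A = C_{A0}(1−X) = 6.23×0.268 = 1.670 mol·L⁻¹.
Rates in a CSTR are evaluated at the outlet concentration: r_D = 0.524×1.670^1.5 = 1.130, r_U = 0.601×1.670 = 1.003.
Fraction of consumed A going to D: r_D/(r_D+r_U) = 0.5298.
C_D = 0.5298·C_{A0}·X = 0.5298×6.23×0.732 = 2.42 mol·L⁻¹; Y_D = C_D/C_{A0} = 0.388.

0.388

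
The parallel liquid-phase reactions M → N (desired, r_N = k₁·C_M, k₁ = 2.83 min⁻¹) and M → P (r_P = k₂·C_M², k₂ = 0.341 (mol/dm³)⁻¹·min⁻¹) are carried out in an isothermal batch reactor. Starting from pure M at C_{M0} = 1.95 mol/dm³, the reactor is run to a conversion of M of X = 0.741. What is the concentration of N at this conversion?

1.26 mol/dm³

C_M = C_{M0}(1−X) = 0.5050 mol/dm³.
Along a PFR/batch, dC_N/dC_M = −r_N/(r_N+r_P) = −k₁/(k₁+k₂·C_M).
Integrating from C_{M0} to C_M: C_N = (2.83/0.341)·ln[(2.83+0.341·1.95)/(2.83+0.341·0.505)] = 8.299·ln(3.495/3.002) = 1.261 mol/dm³.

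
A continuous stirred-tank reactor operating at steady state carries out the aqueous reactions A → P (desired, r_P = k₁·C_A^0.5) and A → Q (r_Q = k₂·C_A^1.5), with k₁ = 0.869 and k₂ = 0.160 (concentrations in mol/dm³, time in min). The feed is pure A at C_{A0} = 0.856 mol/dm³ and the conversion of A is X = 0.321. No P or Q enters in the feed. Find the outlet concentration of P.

Exit C_A = C_{A0}(1−X) = 0.856×0.679 = 0.5812 mol/dm³.
Rates in a CSTR are evaluated at the outlet concentration: r_P = 0.869×0.5812^0.5 = 0.6625, r_Q = 0.160×0.5812^1.5 = 0.07090.
Fraction of consumed A going to P: r_P/(r_P+r_Q) = 0.9033.
C_P = 0.9033·C_{A0}·X = 0.9033×0.856×0.321 = 0.248 mol/dm³.

0.248 mol/dm³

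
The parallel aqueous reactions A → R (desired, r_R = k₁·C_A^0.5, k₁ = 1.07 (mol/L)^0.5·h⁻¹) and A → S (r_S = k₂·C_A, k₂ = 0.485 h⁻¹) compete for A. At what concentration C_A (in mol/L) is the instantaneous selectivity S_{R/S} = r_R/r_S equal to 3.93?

0.315 mol/L

S_{R/S} = (k₁/k₂)·C_A^-0.5 ⇒ C_A = (S·k₂/k₁)^(-2).
= (3.93×0.485/1.07)^(-2) = (1.781)^(-2) = 0.315 mol/L.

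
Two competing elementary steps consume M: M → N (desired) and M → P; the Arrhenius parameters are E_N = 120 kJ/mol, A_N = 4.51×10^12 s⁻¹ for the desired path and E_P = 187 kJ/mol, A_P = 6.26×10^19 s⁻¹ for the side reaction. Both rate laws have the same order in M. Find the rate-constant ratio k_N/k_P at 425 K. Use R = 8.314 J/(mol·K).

k_N/k_P = (A_N/A_P)·exp[−(E_N−E_P)/(RT)] = (A_N/A_P)·exp[(E_P−E_N)/(RT)].
(E_P−E_N)/(RT) = (187−120)×10³/(8.314×425) = 67000/3533 = 18.96.
k_N/k_P = (4.51×10^12/6.26×10^19)·exp(18.96) = 7.204×10^-8 × 1.718×10^8 = 12.4.

12.4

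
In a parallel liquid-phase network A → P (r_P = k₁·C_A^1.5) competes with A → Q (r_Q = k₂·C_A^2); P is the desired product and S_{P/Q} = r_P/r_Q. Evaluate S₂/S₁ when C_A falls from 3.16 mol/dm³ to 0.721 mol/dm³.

S_{P/Q} = (k₁/k₂)·C_A^-0.5, so S₂/S₁ = (C_{A,2}/C_{A,1})^-0.5.
= (0.721/3.16)^(-0.5) = (0.2282)^(-0.5) = 2.09.

2.09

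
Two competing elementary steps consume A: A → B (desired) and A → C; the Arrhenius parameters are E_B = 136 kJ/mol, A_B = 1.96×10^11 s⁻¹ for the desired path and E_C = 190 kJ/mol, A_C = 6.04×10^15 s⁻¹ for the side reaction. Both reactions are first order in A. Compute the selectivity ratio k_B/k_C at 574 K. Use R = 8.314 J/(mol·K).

With equal orders, S_{B/C} = k_B/k_C = (A_B/A_C)·exp[(E_C−E_B)/(RT)].
(E_C−E_B)/(RT) = (190−136)×10³/(8.314×574) = 54000/4772 = 11.32.
k_B/k_C = (1.96×10^11/6.04×10^15)·exp(11.32) = 3.245×10^-5 × 82080 = 2.66.
Since E_B < E_C, lowering the temperature improves selectivity toward B.

2.66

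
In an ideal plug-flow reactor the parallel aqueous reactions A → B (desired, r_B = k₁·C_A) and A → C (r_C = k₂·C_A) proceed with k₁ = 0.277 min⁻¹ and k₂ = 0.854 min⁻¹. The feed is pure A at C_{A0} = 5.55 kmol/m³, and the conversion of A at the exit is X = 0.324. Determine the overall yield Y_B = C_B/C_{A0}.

0.0794

C_A = C_{A0}(1−X) = 3.752 kmol/m³.
Both paths are first order in A, so the instantaneous fraction to B is constant: dC_B/d(−C_A) = k₁/(k₁+k₂) = 0.2449.
C_B = 0.2449·(C_{A0}−C_A) = 0.2449×1.798 = 0.440 kmol/m³.
Y_B = C_B/C_{A0} = 0.4404/5.55 = 0.0794.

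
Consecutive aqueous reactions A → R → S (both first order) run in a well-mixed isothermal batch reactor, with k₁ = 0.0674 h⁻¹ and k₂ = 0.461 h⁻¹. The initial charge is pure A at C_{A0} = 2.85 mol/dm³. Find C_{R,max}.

At the optimum, C_{R,max}/C_{A0} = (k₁/k₂)^[k₂/(k₂−k₁)].
= (0.0674/0.461)^(0.461/(0.461−0.0674)) = (0.1462)^(1.171) = 0.1052.
C_{R,max} = 0.1052×2.85 = 0.300 mol/dm³.

0.300 mol/dm³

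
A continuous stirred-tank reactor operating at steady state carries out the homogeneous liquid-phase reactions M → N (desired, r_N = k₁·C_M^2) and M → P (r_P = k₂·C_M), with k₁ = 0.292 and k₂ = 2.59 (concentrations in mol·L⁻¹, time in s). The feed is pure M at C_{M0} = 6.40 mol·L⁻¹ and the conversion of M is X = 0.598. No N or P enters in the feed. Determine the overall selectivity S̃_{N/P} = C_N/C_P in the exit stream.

0.290

Exit C_M = C_{M0}(1−X) = 6.40×0.402 = 2.573 mol·L⁻¹.
In a CSTR the entire volume is at exit conditions, so r_N = 0.292×2.573^2 = 1.933 and r_P = 2.59×2.573 = 6.664.
Overall selectivity = C_N/C_P = r_Nτ/(r_Pτ) = r_N/r_P = 0.290.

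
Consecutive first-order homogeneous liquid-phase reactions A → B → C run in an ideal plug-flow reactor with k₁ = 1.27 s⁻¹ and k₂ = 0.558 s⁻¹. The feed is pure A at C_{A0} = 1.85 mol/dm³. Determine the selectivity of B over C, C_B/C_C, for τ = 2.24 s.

0.762

Solving the coupled first-order balances gives C_B(τ) = [k₁/(k₂−k₁)]·C_{A0}·(e^(−k₁τ) − e^(−k₂τ)).
e^(−k₁τ) = e^(−1.27×2.24) = e^(−2.845) = 0.05815; e^(−k₂τ) = e^(−1.250) = 0.2865.
C_B = 1.27×1.85/(0.558−1.27) × (0.05815−0.2865) = (-3.300)×(-0.2284) = 0.7536 mol/dm³.
C_A = C_{A0}e^(−k₁τ) = 0.1076 mol/dm³, so C_C = C_{A0}−C_A−C_B = 0.9888 mol/dm³; C_B/C_C = 0.762.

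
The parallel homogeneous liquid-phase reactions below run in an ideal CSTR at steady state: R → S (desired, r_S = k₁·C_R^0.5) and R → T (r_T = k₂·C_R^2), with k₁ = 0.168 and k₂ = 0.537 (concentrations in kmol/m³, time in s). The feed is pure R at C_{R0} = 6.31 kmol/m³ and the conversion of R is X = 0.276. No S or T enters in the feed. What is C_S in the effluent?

0.0541 kmol/m³

Exit C_R = C_{R0}(1−X) = 6.31×0.724 = 4.568 kmol/m³.
A CSTR operates uniformly at the exit composition, giving r_S = 0.3591 and r_T = 11.21 (each k·C_R^n at C_R = 4.568).
Fraction of consumed R going to S: r_S/(r_S+r_T) = 0.03104.
C_S = 0.03104·C_{R0}·X = 0.03104×6.31×0.276 = 0.0541 kmol/m³.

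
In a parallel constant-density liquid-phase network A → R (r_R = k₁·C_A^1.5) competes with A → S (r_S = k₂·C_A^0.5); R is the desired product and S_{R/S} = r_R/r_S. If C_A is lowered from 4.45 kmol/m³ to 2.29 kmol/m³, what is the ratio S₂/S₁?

0.515

S_{R/S} = (k₁/k₂)·C_A, so S₂/S₁ = (C_{A,2}/C_{A,1}).
= 2.29/4.45 = 0.515.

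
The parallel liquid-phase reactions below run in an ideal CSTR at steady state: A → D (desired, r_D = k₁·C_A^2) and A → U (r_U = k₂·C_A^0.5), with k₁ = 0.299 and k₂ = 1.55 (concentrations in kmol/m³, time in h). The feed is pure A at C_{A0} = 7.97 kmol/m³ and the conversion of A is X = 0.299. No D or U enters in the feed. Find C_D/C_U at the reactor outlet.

Exit C_A = C_{A0}(1−X) = 7.97×0.701 = 5.587 kmol/m³.
Rates in a CSTR are evaluated at the outlet concentration: r_D = 0.299×5.587^2 = 9.333, r_U = 1.55×5.587^0.5 = 3.664.
Overall selectivity = C_D/C_U = r_Dτ/(r_Uτ) = r_D/r_U = 2.55.

2.55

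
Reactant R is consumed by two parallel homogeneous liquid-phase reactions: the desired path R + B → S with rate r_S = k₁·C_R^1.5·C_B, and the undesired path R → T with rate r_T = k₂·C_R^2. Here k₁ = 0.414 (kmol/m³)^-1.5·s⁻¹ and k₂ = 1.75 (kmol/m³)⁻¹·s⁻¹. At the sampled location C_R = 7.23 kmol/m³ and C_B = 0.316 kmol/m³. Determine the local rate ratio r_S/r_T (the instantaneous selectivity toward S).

0.0278

S_{S/T} = r_S/r_T = (k₁·C_R^1.5·C_B)/(k₂·C_R^2) = (k₁/k₂)·C_R^-0.5·C_B.
= (0.414×7.230^1.5×0.3160) / (1.75×7.230^2) = 2.543/91.48 = 0.0278.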